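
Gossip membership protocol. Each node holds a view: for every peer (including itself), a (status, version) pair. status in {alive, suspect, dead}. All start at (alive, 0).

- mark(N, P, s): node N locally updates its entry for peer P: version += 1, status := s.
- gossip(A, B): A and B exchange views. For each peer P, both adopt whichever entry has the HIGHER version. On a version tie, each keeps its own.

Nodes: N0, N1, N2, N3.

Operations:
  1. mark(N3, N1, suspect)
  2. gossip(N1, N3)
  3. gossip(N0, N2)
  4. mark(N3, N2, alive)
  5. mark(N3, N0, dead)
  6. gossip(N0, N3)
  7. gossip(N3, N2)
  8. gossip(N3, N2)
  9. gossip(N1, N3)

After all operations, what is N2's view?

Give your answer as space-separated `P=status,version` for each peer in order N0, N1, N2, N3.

Op 1: N3 marks N1=suspect -> (suspect,v1)
Op 2: gossip N1<->N3 -> N1.N0=(alive,v0) N1.N1=(suspect,v1) N1.N2=(alive,v0) N1.N3=(alive,v0) | N3.N0=(alive,v0) N3.N1=(suspect,v1) N3.N2=(alive,v0) N3.N3=(alive,v0)
Op 3: gossip N0<->N2 -> N0.N0=(alive,v0) N0.N1=(alive,v0) N0.N2=(alive,v0) N0.N3=(alive,v0) | N2.N0=(alive,v0) N2.N1=(alive,v0) N2.N2=(alive,v0) N2.N3=(alive,v0)
Op 4: N3 marks N2=alive -> (alive,v1)
Op 5: N3 marks N0=dead -> (dead,v1)
Op 6: gossip N0<->N3 -> N0.N0=(dead,v1) N0.N1=(suspect,v1) N0.N2=(alive,v1) N0.N3=(alive,v0) | N3.N0=(dead,v1) N3.N1=(suspect,v1) N3.N2=(alive,v1) N3.N3=(alive,v0)
Op 7: gossip N3<->N2 -> N3.N0=(dead,v1) N3.N1=(suspect,v1) N3.N2=(alive,v1) N3.N3=(alive,v0) | N2.N0=(dead,v1) N2.N1=(suspect,v1) N2.N2=(alive,v1) N2.N3=(alive,v0)
Op 8: gossip N3<->N2 -> N3.N0=(dead,v1) N3.N1=(suspect,v1) N3.N2=(alive,v1) N3.N3=(alive,v0) | N2.N0=(dead,v1) N2.N1=(suspect,v1) N2.N2=(alive,v1) N2.N3=(alive,v0)
Op 9: gossip N1<->N3 -> N1.N0=(dead,v1) N1.N1=(suspect,v1) N1.N2=(alive,v1) N1.N3=(alive,v0) | N3.N0=(dead,v1) N3.N1=(suspect,v1) N3.N2=(alive,v1) N3.N3=(alive,v0)

Answer: N0=dead,1 N1=suspect,1 N2=alive,1 N3=alive,0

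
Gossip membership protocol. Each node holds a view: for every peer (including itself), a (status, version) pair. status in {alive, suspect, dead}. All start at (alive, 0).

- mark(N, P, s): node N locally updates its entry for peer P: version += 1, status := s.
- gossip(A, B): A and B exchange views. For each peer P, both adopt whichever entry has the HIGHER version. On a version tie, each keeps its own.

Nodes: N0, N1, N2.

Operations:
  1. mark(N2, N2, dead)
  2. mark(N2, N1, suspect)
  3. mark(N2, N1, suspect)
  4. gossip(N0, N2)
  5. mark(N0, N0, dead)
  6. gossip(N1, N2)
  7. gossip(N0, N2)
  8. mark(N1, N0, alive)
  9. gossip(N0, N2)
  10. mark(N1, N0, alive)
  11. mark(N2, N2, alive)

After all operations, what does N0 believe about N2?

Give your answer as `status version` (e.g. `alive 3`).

Op 1: N2 marks N2=dead -> (dead,v1)
Op 2: N2 marks N1=suspect -> (suspect,v1)
Op 3: N2 marks N1=suspect -> (suspect,v2)
Op 4: gossip N0<->N2 -> N0.N0=(alive,v0) N0.N1=(suspect,v2) N0.N2=(dead,v1) | N2.N0=(alive,v0) N2.N1=(suspect,v2) N2.N2=(dead,v1)
Op 5: N0 marks N0=dead -> (dead,v1)
Op 6: gossip N1<->N2 -> N1.N0=(alive,v0) N1.N1=(suspect,v2) N1.N2=(dead,v1) | N2.N0=(alive,v0) N2.N1=(suspect,v2) N2.N2=(dead,v1)
Op 7: gossip N0<->N2 -> N0.N0=(dead,v1) N0.N1=(suspect,v2) N0.N2=(dead,v1) | N2.N0=(dead,v1) N2.N1=(suspect,v2) N2.N2=(dead,v1)
Op 8: N1 marks N0=alive -> (alive,v1)
Op 9: gossip N0<->N2 -> N0.N0=(dead,v1) N0.N1=(suspect,v2) N0.N2=(dead,v1) | N2.N0=(dead,v1) N2.N1=(suspect,v2) N2.N2=(dead,v1)
Op 10: N1 marks N0=alive -> (alive,v2)
Op 11: N2 marks N2=alive -> (alive,v2)

Answer: dead 1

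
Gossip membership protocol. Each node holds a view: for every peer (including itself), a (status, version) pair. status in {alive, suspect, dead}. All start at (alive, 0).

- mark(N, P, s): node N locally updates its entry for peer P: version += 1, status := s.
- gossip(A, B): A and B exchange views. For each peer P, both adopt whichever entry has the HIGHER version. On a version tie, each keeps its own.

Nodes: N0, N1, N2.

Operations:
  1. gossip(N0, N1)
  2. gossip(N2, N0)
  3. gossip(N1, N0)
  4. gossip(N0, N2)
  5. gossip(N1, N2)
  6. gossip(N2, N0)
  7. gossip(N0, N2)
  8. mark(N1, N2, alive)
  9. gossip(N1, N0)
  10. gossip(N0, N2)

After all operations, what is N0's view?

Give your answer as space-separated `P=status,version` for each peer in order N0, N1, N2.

Answer: N0=alive,0 N1=alive,0 N2=alive,1

Derivation:
Op 1: gossip N0<->N1 -> N0.N0=(alive,v0) N0.N1=(alive,v0) N0.N2=(alive,v0) | N1.N0=(alive,v0) N1.N1=(alive,v0) N1.N2=(alive,v0)
Op 2: gossip N2<->N0 -> N2.N0=(alive,v0) N2.N1=(alive,v0) N2.N2=(alive,v0) | N0.N0=(alive,v0) N0.N1=(alive,v0) N0.N2=(alive,v0)
Op 3: gossip N1<->N0 -> N1.N0=(alive,v0) N1.N1=(alive,v0) N1.N2=(alive,v0) | N0.N0=(alive,v0) N0.N1=(alive,v0) N0.N2=(alive,v0)
Op 4: gossip N0<->N2 -> N0.N0=(alive,v0) N0.N1=(alive,v0) N0.N2=(alive,v0) | N2.N0=(alive,v0) N2.N1=(alive,v0) N2.N2=(alive,v0)
Op 5: gossip N1<->N2 -> N1.N0=(alive,v0) N1.N1=(alive,v0) N1.N2=(alive,v0) | N2.N0=(alive,v0) N2.N1=(alive,v0) N2.N2=(alive,v0)
Op 6: gossip N2<->N0 -> N2.N0=(alive,v0) N2.N1=(alive,v0) N2.N2=(alive,v0) | N0.N0=(alive,v0) N0.N1=(alive,v0) N0.N2=(alive,v0)
Op 7: gossip N0<->N2 -> N0.N0=(alive,v0) N0.N1=(alive,v0) N0.N2=(alive,v0) | N2.N0=(alive,v0) N2.N1=(alive,v0) N2.N2=(alive,v0)
Op 8: N1 marks N2=alive -> (alive,v1)
Op 9: gossip N1<->N0 -> N1.N0=(alive,v0) N1.N1=(alive,v0) N1.N2=(alive,v1) | N0.N0=(alive,v0) N0.N1=(alive,v0) N0.N2=(alive,v1)
Op 10: gossip N0<->N2 -> N0.N0=(alive,v0) N0.N1=(alive,v0) N0.N2=(alive,v1) | N2.N0=(alive,v0) N2.N1=(alive,v0) N2.N2=(alive,v1)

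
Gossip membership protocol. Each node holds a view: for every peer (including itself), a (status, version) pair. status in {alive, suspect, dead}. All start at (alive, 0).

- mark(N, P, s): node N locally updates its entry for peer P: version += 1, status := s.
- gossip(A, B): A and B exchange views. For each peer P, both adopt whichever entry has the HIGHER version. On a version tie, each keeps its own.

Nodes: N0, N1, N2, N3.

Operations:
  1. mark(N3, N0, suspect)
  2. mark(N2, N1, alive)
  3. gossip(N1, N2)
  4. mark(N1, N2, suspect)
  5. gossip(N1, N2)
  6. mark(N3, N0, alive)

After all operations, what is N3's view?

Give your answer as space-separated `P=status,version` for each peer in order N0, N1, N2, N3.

Op 1: N3 marks N0=suspect -> (suspect,v1)
Op 2: N2 marks N1=alive -> (alive,v1)
Op 3: gossip N1<->N2 -> N1.N0=(alive,v0) N1.N1=(alive,v1) N1.N2=(alive,v0) N1.N3=(alive,v0) | N2.N0=(alive,v0) N2.N1=(alive,v1) N2.N2=(alive,v0) N2.N3=(alive,v0)
Op 4: N1 marks N2=suspect -> (suspect,v1)
Op 5: gossip N1<->N2 -> N1.N0=(alive,v0) N1.N1=(alive,v1) N1.N2=(suspect,v1) N1.N3=(alive,v0) | N2.N0=(alive,v0) N2.N1=(alive,v1) N2.N2=(suspect,v1) N2.N3=(alive,v0)
Op 6: N3 marks N0=alive -> (alive,v2)

Answer: N0=alive,2 N1=alive,0 N2=alive,0 N3=alive,0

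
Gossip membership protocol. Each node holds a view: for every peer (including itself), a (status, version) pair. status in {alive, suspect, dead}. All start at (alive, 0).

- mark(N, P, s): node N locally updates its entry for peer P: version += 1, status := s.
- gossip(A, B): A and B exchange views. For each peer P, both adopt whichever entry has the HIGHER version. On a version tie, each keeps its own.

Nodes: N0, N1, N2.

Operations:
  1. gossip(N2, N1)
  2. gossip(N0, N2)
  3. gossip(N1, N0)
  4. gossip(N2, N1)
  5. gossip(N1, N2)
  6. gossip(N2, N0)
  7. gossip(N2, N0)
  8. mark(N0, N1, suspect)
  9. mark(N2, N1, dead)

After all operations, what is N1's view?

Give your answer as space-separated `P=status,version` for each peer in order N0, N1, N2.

Op 1: gossip N2<->N1 -> N2.N0=(alive,v0) N2.N1=(alive,v0) N2.N2=(alive,v0) | N1.N0=(alive,v0) N1.N1=(alive,v0) N1.N2=(alive,v0)
Op 2: gossip N0<->N2 -> N0.N0=(alive,v0) N0.N1=(alive,v0) N0.N2=(alive,v0) | N2.N0=(alive,v0) N2.N1=(alive,v0) N2.N2=(alive,v0)
Op 3: gossip N1<->N0 -> N1.N0=(alive,v0) N1.N1=(alive,v0) N1.N2=(alive,v0) | N0.N0=(alive,v0) N0.N1=(alive,v0) N0.N2=(alive,v0)
Op 4: gossip N2<->N1 -> N2.N0=(alive,v0) N2.N1=(alive,v0) N2.N2=(alive,v0) | N1.N0=(alive,v0) N1.N1=(alive,v0) N1.N2=(alive,v0)
Op 5: gossip N1<->N2 -> N1.N0=(alive,v0) N1.N1=(alive,v0) N1.N2=(alive,v0) | N2.N0=(alive,v0) N2.N1=(alive,v0) N2.N2=(alive,v0)
Op 6: gossip N2<->N0 -> N2.N0=(alive,v0) N2.N1=(alive,v0) N2.N2=(alive,v0) | N0.N0=(alive,v0) N0.N1=(alive,v0) N0.N2=(alive,v0)
Op 7: gossip N2<->N0 -> N2.N0=(alive,v0) N2.N1=(alive,v0) N2.N2=(alive,v0) | N0.N0=(alive,v0) N0.N1=(alive,v0) N0.N2=(alive,v0)
Op 8: N0 marks N1=suspect -> (suspect,v1)
Op 9: N2 marks N1=dead -> (dead,v1)

Answer: N0=alive,0 N1=alive,0 N2=alive,0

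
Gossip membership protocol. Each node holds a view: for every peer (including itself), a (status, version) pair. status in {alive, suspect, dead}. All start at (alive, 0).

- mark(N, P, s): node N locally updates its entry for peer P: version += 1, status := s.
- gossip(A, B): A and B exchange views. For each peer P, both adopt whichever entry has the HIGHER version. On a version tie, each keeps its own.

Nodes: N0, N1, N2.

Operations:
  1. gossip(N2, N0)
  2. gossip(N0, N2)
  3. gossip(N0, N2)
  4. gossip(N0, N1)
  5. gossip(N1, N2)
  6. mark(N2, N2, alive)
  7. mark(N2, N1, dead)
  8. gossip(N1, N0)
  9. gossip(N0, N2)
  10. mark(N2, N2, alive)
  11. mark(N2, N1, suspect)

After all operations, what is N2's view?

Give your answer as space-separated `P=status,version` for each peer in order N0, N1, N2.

Op 1: gossip N2<->N0 -> N2.N0=(alive,v0) N2.N1=(alive,v0) N2.N2=(alive,v0) | N0.N0=(alive,v0) N0.N1=(alive,v0) N0.N2=(alive,v0)
Op 2: gossip N0<->N2 -> N0.N0=(alive,v0) N0.N1=(alive,v0) N0.N2=(alive,v0) | N2.N0=(alive,v0) N2.N1=(alive,v0) N2.N2=(alive,v0)
Op 3: gossip N0<->N2 -> N0.N0=(alive,v0) N0.N1=(alive,v0) N0.N2=(alive,v0) | N2.N0=(alive,v0) N2.N1=(alive,v0) N2.N2=(alive,v0)
Op 4: gossip N0<->N1 -> N0.N0=(alive,v0) N0.N1=(alive,v0) N0.N2=(alive,v0) | N1.N0=(alive,v0) N1.N1=(alive,v0) N1.N2=(alive,v0)
Op 5: gossip N1<->N2 -> N1.N0=(alive,v0) N1.N1=(alive,v0) N1.N2=(alive,v0) | N2.N0=(alive,v0) N2.N1=(alive,v0) N2.N2=(alive,v0)
Op 6: N2 marks N2=alive -> (alive,v1)
Op 7: N2 marks N1=dead -> (dead,v1)
Op 8: gossip N1<->N0 -> N1.N0=(alive,v0) N1.N1=(alive,v0) N1.N2=(alive,v0) | N0.N0=(alive,v0) N0.N1=(alive,v0) N0.N2=(alive,v0)
Op 9: gossip N0<->N2 -> N0.N0=(alive,v0) N0.N1=(dead,v1) N0.N2=(alive,v1) | N2.N0=(alive,v0) N2.N1=(dead,v1) N2.N2=(alive,v1)
Op 10: N2 marks N2=alive -> (alive,v2)
Op 11: N2 marks N1=suspect -> (suspect,v2)

Answer: N0=alive,0 N1=suspect,2 N2=alive,2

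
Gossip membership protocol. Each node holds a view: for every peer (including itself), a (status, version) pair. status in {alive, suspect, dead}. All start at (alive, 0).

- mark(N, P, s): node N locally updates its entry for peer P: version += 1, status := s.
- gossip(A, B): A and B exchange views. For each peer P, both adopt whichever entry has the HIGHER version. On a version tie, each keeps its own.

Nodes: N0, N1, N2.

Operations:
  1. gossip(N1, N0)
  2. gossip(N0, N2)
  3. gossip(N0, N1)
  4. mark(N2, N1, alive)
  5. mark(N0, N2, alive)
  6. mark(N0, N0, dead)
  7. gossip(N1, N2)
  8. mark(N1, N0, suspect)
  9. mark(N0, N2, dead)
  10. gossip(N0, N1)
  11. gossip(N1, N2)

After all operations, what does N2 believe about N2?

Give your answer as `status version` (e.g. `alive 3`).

Answer: dead 2

Derivation:
Op 1: gossip N1<->N0 -> N1.N0=(alive,v0) N1.N1=(alive,v0) N1.N2=(alive,v0) | N0.N0=(alive,v0) N0.N1=(alive,v0) N0.N2=(alive,v0)
Op 2: gossip N0<->N2 -> N0.N0=(alive,v0) N0.N1=(alive,v0) N0.N2=(alive,v0) | N2.N0=(alive,v0) N2.N1=(alive,v0) N2.N2=(alive,v0)
Op 3: gossip N0<->N1 -> N0.N0=(alive,v0) N0.N1=(alive,v0) N0.N2=(alive,v0) | N1.N0=(alive,v0) N1.N1=(alive,v0) N1.N2=(alive,v0)
Op 4: N2 marks N1=alive -> (alive,v1)
Op 5: N0 marks N2=alive -> (alive,v1)
Op 6: N0 marks N0=dead -> (dead,v1)
Op 7: gossip N1<->N2 -> N1.N0=(alive,v0) N1.N1=(alive,v1) N1.N2=(alive,v0) | N2.N0=(alive,v0) N2.N1=(alive,v1) N2.N2=(alive,v0)
Op 8: N1 marks N0=suspect -> (suspect,v1)
Op 9: N0 marks N2=dead -> (dead,v2)
Op 10: gossip N0<->N1 -> N0.N0=(dead,v1) N0.N1=(alive,v1) N0.N2=(dead,v2) | N1.N0=(suspect,v1) N1.N1=(alive,v1) N1.N2=(dead,v2)
Op 11: gossip N1<->N2 -> N1.N0=(suspect,v1) N1.N1=(alive,v1) N1.N2=(dead,v2) | N2.N0=(suspect,v1) N2.N1=(alive,v1) N2.N2=(dead,v2)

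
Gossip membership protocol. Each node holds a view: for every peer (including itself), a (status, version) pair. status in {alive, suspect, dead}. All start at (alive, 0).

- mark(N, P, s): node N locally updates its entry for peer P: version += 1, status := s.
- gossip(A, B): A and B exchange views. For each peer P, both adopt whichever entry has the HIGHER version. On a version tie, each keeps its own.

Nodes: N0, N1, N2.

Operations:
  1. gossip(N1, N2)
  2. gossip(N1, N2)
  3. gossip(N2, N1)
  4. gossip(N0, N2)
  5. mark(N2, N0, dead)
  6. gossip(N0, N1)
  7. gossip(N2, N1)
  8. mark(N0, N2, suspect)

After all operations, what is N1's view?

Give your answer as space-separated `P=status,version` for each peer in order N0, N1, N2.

Op 1: gossip N1<->N2 -> N1.N0=(alive,v0) N1.N1=(alive,v0) N1.N2=(alive,v0) | N2.N0=(alive,v0) N2.N1=(alive,v0) N2.N2=(alive,v0)
Op 2: gossip N1<->N2 -> N1.N0=(alive,v0) N1.N1=(alive,v0) N1.N2=(alive,v0) | N2.N0=(alive,v0) N2.N1=(alive,v0) N2.N2=(alive,v0)
Op 3: gossip N2<->N1 -> N2.N0=(alive,v0) N2.N1=(alive,v0) N2.N2=(alive,v0) | N1.N0=(alive,v0) N1.N1=(alive,v0) N1.N2=(alive,v0)
Op 4: gossip N0<->N2 -> N0.N0=(alive,v0) N0.N1=(alive,v0) N0.N2=(alive,v0) | N2.N0=(alive,v0) N2.N1=(alive,v0) N2.N2=(alive,v0)
Op 5: N2 marks N0=dead -> (dead,v1)
Op 6: gossip N0<->N1 -> N0.N0=(alive,v0) N0.N1=(alive,v0) N0.N2=(alive,v0) | N1.N0=(alive,v0) N1.N1=(alive,v0) N1.N2=(alive,v0)
Op 7: gossip N2<->N1 -> N2.N0=(dead,v1) N2.N1=(alive,v0) N2.N2=(alive,v0) | N1.N0=(dead,v1) N1.N1=(alive,v0) N1.N2=(alive,v0)
Op 8: N0 marks N2=suspect -> (suspect,v1)

Answer: N0=dead,1 N1=alive,0 N2=alive,0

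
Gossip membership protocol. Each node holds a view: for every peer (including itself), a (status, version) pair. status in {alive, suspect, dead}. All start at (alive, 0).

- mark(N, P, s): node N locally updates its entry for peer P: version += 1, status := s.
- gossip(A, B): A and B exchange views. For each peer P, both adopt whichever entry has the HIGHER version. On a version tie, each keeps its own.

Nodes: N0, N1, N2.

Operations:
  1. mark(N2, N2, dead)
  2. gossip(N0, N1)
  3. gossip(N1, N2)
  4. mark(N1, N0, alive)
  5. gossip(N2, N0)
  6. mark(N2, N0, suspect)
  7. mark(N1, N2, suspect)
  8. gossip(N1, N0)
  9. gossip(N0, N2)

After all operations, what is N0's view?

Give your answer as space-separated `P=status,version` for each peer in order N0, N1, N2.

Op 1: N2 marks N2=dead -> (dead,v1)
Op 2: gossip N0<->N1 -> N0.N0=(alive,v0) N0.N1=(alive,v0) N0.N2=(alive,v0) | N1.N0=(alive,v0) N1.N1=(alive,v0) N1.N2=(alive,v0)
Op 3: gossip N1<->N2 -> N1.N0=(alive,v0) N1.N1=(alive,v0) N1.N2=(dead,v1) | N2.N0=(alive,v0) N2.N1=(alive,v0) N2.N2=(dead,v1)
Op 4: N1 marks N0=alive -> (alive,v1)
Op 5: gossip N2<->N0 -> N2.N0=(alive,v0) N2.N1=(alive,v0) N2.N2=(dead,v1) | N0.N0=(alive,v0) N0.N1=(alive,v0) N0.N2=(dead,v1)
Op 6: N2 marks N0=suspect -> (suspect,v1)
Op 7: N1 marks N2=suspect -> (suspect,v2)
Op 8: gossip N1<->N0 -> N1.N0=(alive,v1) N1.N1=(alive,v0) N1.N2=(suspect,v2) | N0.N0=(alive,v1) N0.N1=(alive,v0) N0.N2=(suspect,v2)
Op 9: gossip N0<->N2 -> N0.N0=(alive,v1) N0.N1=(alive,v0) N0.N2=(suspect,v2) | N2.N0=(suspect,v1) N2.N1=(alive,v0) N2.N2=(suspect,v2)

Answer: N0=alive,1 N1=alive,0 N2=suspect,2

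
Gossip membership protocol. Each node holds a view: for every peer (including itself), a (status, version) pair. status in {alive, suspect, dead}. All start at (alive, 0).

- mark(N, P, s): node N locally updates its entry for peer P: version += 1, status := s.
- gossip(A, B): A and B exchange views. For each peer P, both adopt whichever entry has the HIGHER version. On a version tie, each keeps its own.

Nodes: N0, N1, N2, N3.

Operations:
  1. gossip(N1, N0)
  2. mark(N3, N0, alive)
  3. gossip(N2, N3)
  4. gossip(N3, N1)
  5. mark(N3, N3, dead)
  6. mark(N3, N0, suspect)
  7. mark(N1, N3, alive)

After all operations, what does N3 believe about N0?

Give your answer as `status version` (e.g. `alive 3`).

Op 1: gossip N1<->N0 -> N1.N0=(alive,v0) N1.N1=(alive,v0) N1.N2=(alive,v0) N1.N3=(alive,v0) | N0.N0=(alive,v0) N0.N1=(alive,v0) N0.N2=(alive,v0) N0.N3=(alive,v0)
Op 2: N3 marks N0=alive -> (alive,v1)
Op 3: gossip N2<->N3 -> N2.N0=(alive,v1) N2.N1=(alive,v0) N2.N2=(alive,v0) N2.N3=(alive,v0) | N3.N0=(alive,v1) N3.N1=(alive,v0) N3.N2=(alive,v0) N3.N3=(alive,v0)
Op 4: gossip N3<->N1 -> N3.N0=(alive,v1) N3.N1=(alive,v0) N3.N2=(alive,v0) N3.N3=(alive,v0) | N1.N0=(alive,v1) N1.N1=(alive,v0) N1.N2=(alive,v0) N1.N3=(alive,v0)
Op 5: N3 marks N3=dead -> (dead,v1)
Op 6: N3 marks N0=suspect -> (suspect,v2)
Op 7: N1 marks N3=alive -> (alive,v1)

Answer: suspect 2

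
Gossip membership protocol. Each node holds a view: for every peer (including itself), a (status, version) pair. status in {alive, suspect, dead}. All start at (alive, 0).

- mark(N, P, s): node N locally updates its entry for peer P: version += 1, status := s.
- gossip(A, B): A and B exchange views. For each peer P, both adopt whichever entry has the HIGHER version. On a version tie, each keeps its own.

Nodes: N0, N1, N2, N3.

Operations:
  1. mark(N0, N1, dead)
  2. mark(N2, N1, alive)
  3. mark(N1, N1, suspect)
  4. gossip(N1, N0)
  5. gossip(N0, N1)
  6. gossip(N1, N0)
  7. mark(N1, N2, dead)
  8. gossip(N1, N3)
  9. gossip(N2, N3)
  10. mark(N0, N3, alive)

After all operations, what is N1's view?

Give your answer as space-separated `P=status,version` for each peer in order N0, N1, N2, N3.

Op 1: N0 marks N1=dead -> (dead,v1)
Op 2: N2 marks N1=alive -> (alive,v1)
Op 3: N1 marks N1=suspect -> (suspect,v1)
Op 4: gossip N1<->N0 -> N1.N0=(alive,v0) N1.N1=(suspect,v1) N1.N2=(alive,v0) N1.N3=(alive,v0) | N0.N0=(alive,v0) N0.N1=(dead,v1) N0.N2=(alive,v0) N0.N3=(alive,v0)
Op 5: gossip N0<->N1 -> N0.N0=(alive,v0) N0.N1=(dead,v1) N0.N2=(alive,v0) N0.N3=(alive,v0) | N1.N0=(alive,v0) N1.N1=(suspect,v1) N1.N2=(alive,v0) N1.N3=(alive,v0)
Op 6: gossip N1<->N0 -> N1.N0=(alive,v0) N1.N1=(suspect,v1) N1.N2=(alive,v0) N1.N3=(alive,v0) | N0.N0=(alive,v0) N0.N1=(dead,v1) N0.N2=(alive,v0) N0.N3=(alive,v0)
Op 7: N1 marks N2=dead -> (dead,v1)
Op 8: gossip N1<->N3 -> N1.N0=(alive,v0) N1.N1=(suspect,v1) N1.N2=(dead,v1) N1.N3=(alive,v0) | N3.N0=(alive,v0) N3.N1=(suspect,v1) N3.N2=(dead,v1) N3.N3=(alive,v0)
Op 9: gossip N2<->N3 -> N2.N0=(alive,v0) N2.N1=(alive,v1) N2.N2=(dead,v1) N2.N3=(alive,v0) | N3.N0=(alive,v0) N3.N1=(suspect,v1) N3.N2=(dead,v1) N3.N3=(alive,v0)
Op 10: N0 marks N3=alive -> (alive,v1)

Answer: N0=alive,0 N1=suspect,1 N2=dead,1 N3=alive,0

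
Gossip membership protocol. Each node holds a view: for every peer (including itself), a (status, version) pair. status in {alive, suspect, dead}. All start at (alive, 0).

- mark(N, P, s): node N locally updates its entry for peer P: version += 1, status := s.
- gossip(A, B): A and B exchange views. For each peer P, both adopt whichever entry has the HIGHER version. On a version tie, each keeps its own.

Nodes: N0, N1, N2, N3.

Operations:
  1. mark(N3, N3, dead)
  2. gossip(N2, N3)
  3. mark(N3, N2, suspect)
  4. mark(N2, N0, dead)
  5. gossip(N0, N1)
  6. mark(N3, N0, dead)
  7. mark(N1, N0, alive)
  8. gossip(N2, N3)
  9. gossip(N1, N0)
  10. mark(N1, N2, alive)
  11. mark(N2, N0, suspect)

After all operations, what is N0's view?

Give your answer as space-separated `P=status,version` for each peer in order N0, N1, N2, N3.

Op 1: N3 marks N3=dead -> (dead,v1)
Op 2: gossip N2<->N3 -> N2.N0=(alive,v0) N2.N1=(alive,v0) N2.N2=(alive,v0) N2.N3=(dead,v1) | N3.N0=(alive,v0) N3.N1=(alive,v0) N3.N2=(alive,v0) N3.N3=(dead,v1)
Op 3: N3 marks N2=suspect -> (suspect,v1)
Op 4: N2 marks N0=dead -> (dead,v1)
Op 5: gossip N0<->N1 -> N0.N0=(alive,v0) N0.N1=(alive,v0) N0.N2=(alive,v0) N0.N3=(alive,v0) | N1.N0=(alive,v0) N1.N1=(alive,v0) N1.N2=(alive,v0) N1.N3=(alive,v0)
Op 6: N3 marks N0=dead -> (dead,v1)
Op 7: N1 marks N0=alive -> (alive,v1)
Op 8: gossip N2<->N3 -> N2.N0=(dead,v1) N2.N1=(alive,v0) N2.N2=(suspect,v1) N2.N3=(dead,v1) | N3.N0=(dead,v1) N3.N1=(alive,v0) N3.N2=(suspect,v1) N3.N3=(dead,v1)
Op 9: gossip N1<->N0 -> N1.N0=(alive,v1) N1.N1=(alive,v0) N1.N2=(alive,v0) N1.N3=(alive,v0) | N0.N0=(alive,v1) N0.N1=(alive,v0) N0.N2=(alive,v0) N0.N3=(alive,v0)
Op 10: N1 marks N2=alive -> (alive,v1)
Op 11: N2 marks N0=suspect -> (suspect,v2)

Answer: N0=alive,1 N1=alive,0 N2=alive,0 N3=alive,0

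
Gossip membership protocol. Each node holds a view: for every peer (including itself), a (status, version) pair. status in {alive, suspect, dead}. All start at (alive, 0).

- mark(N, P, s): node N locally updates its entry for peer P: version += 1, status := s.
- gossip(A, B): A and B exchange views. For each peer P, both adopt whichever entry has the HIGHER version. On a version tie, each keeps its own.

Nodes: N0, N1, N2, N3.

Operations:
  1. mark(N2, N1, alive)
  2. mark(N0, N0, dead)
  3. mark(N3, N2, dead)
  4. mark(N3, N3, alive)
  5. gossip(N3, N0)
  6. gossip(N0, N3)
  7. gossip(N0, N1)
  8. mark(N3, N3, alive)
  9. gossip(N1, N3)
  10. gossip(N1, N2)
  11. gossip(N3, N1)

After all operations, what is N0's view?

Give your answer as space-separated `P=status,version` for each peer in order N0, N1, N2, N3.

Answer: N0=dead,1 N1=alive,0 N2=dead,1 N3=alive,1

Derivation:
Op 1: N2 marks N1=alive -> (alive,v1)
Op 2: N0 marks N0=dead -> (dead,v1)
Op 3: N3 marks N2=dead -> (dead,v1)
Op 4: N3 marks N3=alive -> (alive,v1)
Op 5: gossip N3<->N0 -> N3.N0=(dead,v1) N3.N1=(alive,v0) N3.N2=(dead,v1) N3.N3=(alive,v1) | N0.N0=(dead,v1) N0.N1=(alive,v0) N0.N2=(dead,v1) N0.N3=(alive,v1)
Op 6: gossip N0<->N3 -> N0.N0=(dead,v1) N0.N1=(alive,v0) N0.N2=(dead,v1) N0.N3=(alive,v1) | N3.N0=(dead,v1) N3.N1=(alive,v0) N3.N2=(dead,v1) N3.N3=(alive,v1)
Op 7: gossip N0<->N1 -> N0.N0=(dead,v1) N0.N1=(alive,v0) N0.N2=(dead,v1) N0.N3=(alive,v1) | N1.N0=(dead,v1) N1.N1=(alive,v0) N1.N2=(dead,v1) N1.N3=(alive,v1)
Op 8: N3 marks N3=alive -> (alive,v2)
Op 9: gossip N1<->N3 -> N1.N0=(dead,v1) N1.N1=(alive,v0) N1.N2=(dead,v1) N1.N3=(alive,v2) | N3.N0=(dead,v1) N3.N1=(alive,v0) N3.N2=(dead,v1) N3.N3=(alive,v2)
Op 10: gossip N1<->N2 -> N1.N0=(dead,v1) N1.N1=(alive,v1) N1.N2=(dead,v1) N1.N3=(alive,v2) | N2.N0=(dead,v1) N2.N1=(alive,v1) N2.N2=(dead,v1) N2.N3=(alive,v2)
Op 11: gossip N3<->N1 -> N3.N0=(dead,v1) N3.N1=(alive,v1) N3.N2=(dead,v1) N3.N3=(alive,v2) | N1.N0=(dead,v1) N1.N1=(alive,v1) N1.N2=(dead,v1) N1.N3=(alive,v2)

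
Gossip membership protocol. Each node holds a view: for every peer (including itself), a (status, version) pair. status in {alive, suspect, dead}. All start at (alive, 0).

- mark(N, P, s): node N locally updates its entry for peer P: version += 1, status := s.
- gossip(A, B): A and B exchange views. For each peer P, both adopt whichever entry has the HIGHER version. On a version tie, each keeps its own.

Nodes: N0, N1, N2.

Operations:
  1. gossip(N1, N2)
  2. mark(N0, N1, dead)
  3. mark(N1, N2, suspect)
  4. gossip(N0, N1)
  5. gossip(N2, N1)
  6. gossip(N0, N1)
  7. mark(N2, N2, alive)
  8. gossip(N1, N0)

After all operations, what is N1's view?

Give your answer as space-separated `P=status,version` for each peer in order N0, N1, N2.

Op 1: gossip N1<->N2 -> N1.N0=(alive,v0) N1.N1=(alive,v0) N1.N2=(alive,v0) | N2.N0=(alive,v0) N2.N1=(alive,v0) N2.N2=(alive,v0)
Op 2: N0 marks N1=dead -> (dead,v1)
Op 3: N1 marks N2=suspect -> (suspect,v1)
Op 4: gossip N0<->N1 -> N0.N0=(alive,v0) N0.N1=(dead,v1) N0.N2=(suspect,v1) | N1.N0=(alive,v0) N1.N1=(dead,v1) N1.N2=(suspect,v1)
Op 5: gossip N2<->N1 -> N2.N0=(alive,v0) N2.N1=(dead,v1) N2.N2=(suspect,v1) | N1.N0=(alive,v0) N1.N1=(dead,v1) N1.N2=(suspect,v1)
Op 6: gossip N0<->N1 -> N0.N0=(alive,v0) N0.N1=(dead,v1) N0.N2=(suspect,v1) | N1.N0=(alive,v0) N1.N1=(dead,v1) N1.N2=(suspect,v1)
Op 7: N2 marks N2=alive -> (alive,v2)
Op 8: gossip N1<->N0 -> N1.N0=(alive,v0) N1.N1=(dead,v1) N1.N2=(suspect,v1) | N0.N0=(alive,v0) N0.N1=(dead,v1) N0.N2=(suspect,v1)

Answer: N0=alive,0 N1=dead,1 N2=suspect,1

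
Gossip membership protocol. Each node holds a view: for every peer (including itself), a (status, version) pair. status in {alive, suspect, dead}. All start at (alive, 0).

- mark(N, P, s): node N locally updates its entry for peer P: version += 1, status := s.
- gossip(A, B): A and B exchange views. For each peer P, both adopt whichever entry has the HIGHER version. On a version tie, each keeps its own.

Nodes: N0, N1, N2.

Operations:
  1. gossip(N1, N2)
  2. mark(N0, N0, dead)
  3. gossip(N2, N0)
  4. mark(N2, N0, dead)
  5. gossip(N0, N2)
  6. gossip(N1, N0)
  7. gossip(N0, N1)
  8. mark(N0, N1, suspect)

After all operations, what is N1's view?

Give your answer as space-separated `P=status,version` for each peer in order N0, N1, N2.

Op 1: gossip N1<->N2 -> N1.N0=(alive,v0) N1.N1=(alive,v0) N1.N2=(alive,v0) | N2.N0=(alive,v0) N2.N1=(alive,v0) N2.N2=(alive,v0)
Op 2: N0 marks N0=dead -> (dead,v1)
Op 3: gossip N2<->N0 -> N2.N0=(dead,v1) N2.N1=(alive,v0) N2.N2=(alive,v0) | N0.N0=(dead,v1) N0.N1=(alive,v0) N0.N2=(alive,v0)
Op 4: N2 marks N0=dead -> (dead,v2)
Op 5: gossip N0<->N2 -> N0.N0=(dead,v2) N0.N1=(alive,v0) N0.N2=(alive,v0) | N2.N0=(dead,v2) N2.N1=(alive,v0) N2.N2=(alive,v0)
Op 6: gossip N1<->N0 -> N1.N0=(dead,v2) N1.N1=(alive,v0) N1.N2=(alive,v0) | N0.N0=(dead,v2) N0.N1=(alive,v0) N0.N2=(alive,v0)
Op 7: gossip N0<->N1 -> N0.N0=(dead,v2) N0.N1=(alive,v0) N0.N2=(alive,v0) | N1.N0=(dead,v2) N1.N1=(alive,v0) N1.N2=(alive,v0)
Op 8: N0 marks N1=suspect -> (suspect,v1)

Answer: N0=dead,2 N1=alive,0 N2=alive,0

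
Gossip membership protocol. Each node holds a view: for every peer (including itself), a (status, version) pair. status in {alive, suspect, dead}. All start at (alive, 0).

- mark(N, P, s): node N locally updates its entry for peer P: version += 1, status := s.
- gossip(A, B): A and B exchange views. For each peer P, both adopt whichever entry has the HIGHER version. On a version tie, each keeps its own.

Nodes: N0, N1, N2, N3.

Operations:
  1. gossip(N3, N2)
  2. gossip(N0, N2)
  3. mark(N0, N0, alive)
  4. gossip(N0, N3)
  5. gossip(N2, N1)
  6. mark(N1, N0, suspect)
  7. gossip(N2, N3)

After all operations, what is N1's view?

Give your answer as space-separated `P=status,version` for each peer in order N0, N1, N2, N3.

Answer: N0=suspect,1 N1=alive,0 N2=alive,0 N3=alive,0

Derivation:
Op 1: gossip N3<->N2 -> N3.N0=(alive,v0) N3.N1=(alive,v0) N3.N2=(alive,v0) N3.N3=(alive,v0) | N2.N0=(alive,v0) N2.N1=(alive,v0) N2.N2=(alive,v0) N2.N3=(alive,v0)
Op 2: gossip N0<->N2 -> N0.N0=(alive,v0) N0.N1=(alive,v0) N0.N2=(alive,v0) N0.N3=(alive,v0) | N2.N0=(alive,v0) N2.N1=(alive,v0) N2.N2=(alive,v0) N2.N3=(alive,v0)
Op 3: N0 marks N0=alive -> (alive,v1)
Op 4: gossip N0<->N3 -> N0.N0=(alive,v1) N0.N1=(alive,v0) N0.N2=(alive,v0) N0.N3=(alive,v0) | N3.N0=(alive,v1) N3.N1=(alive,v0) N3.N2=(alive,v0) N3.N3=(alive,v0)
Op 5: gossip N2<->N1 -> N2.N0=(alive,v0) N2.N1=(alive,v0) N2.N2=(alive,v0) N2.N3=(alive,v0) | N1.N0=(alive,v0) N1.N1=(alive,v0) N1.N2=(alive,v0) N1.N3=(alive,v0)
Op 6: N1 marks N0=suspect -> (suspect,v1)
Op 7: gossip N2<->N3 -> N2.N0=(alive,v1) N2.N1=(alive,v0) N2.N2=(alive,v0) N2.N3=(alive,v0) | N3.N0=(alive,v1) N3.N1=(alive,v0) N3.N2=(alive,v0) N3.N3=(alive,v0)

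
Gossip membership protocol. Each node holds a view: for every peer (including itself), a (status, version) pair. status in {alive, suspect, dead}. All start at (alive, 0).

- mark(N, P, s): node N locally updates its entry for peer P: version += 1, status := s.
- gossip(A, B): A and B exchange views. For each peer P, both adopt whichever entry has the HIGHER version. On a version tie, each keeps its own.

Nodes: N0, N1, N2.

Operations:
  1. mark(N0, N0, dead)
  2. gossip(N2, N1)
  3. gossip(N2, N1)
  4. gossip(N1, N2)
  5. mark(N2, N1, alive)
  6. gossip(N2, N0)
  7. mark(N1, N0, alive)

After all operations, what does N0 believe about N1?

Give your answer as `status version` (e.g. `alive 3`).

Answer: alive 1

Derivation:
Op 1: N0 marks N0=dead -> (dead,v1)
Op 2: gossip N2<->N1 -> N2.N0=(alive,v0) N2.N1=(alive,v0) N2.N2=(alive,v0) | N1.N0=(alive,v0) N1.N1=(alive,v0) N1.N2=(alive,v0)
Op 3: gossip N2<->N1 -> N2.N0=(alive,v0) N2.N1=(alive,v0) N2.N2=(alive,v0) | N1.N0=(alive,v0) N1.N1=(alive,v0) N1.N2=(alive,v0)
Op 4: gossip N1<->N2 -> N1.N0=(alive,v0) N1.N1=(alive,v0) N1.N2=(alive,v0) | N2.N0=(alive,v0) N2.N1=(alive,v0) N2.N2=(alive,v0)
Op 5: N2 marks N1=alive -> (alive,v1)
Op 6: gossip N2<->N0 -> N2.N0=(dead,v1) N2.N1=(alive,v1) N2.N2=(alive,v0) | N0.N0=(dead,v1) N0.N1=(alive,v1) N0.N2=(alive,v0)
Op 7: N1 marks N0=alive -> (alive,v1)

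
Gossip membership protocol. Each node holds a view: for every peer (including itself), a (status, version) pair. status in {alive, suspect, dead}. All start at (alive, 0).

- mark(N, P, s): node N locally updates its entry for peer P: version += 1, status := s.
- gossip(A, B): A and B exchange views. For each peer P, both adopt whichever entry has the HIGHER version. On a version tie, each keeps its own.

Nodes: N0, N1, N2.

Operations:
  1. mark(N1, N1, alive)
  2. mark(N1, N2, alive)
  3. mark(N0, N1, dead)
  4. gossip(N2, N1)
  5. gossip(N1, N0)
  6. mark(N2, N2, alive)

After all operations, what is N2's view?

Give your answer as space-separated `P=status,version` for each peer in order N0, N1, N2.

Op 1: N1 marks N1=alive -> (alive,v1)
Op 2: N1 marks N2=alive -> (alive,v1)
Op 3: N0 marks N1=dead -> (dead,v1)
Op 4: gossip N2<->N1 -> N2.N0=(alive,v0) N2.N1=(alive,v1) N2.N2=(alive,v1) | N1.N0=(alive,v0) N1.N1=(alive,v1) N1.N2=(alive,v1)
Op 5: gossip N1<->N0 -> N1.N0=(alive,v0) N1.N1=(alive,v1) N1.N2=(alive,v1) | N0.N0=(alive,v0) N0.N1=(dead,v1) N0.N2=(alive,v1)
Op 6: N2 marks N2=alive -> (alive,v2)

Answer: N0=alive,0 N1=alive,1 N2=alive,2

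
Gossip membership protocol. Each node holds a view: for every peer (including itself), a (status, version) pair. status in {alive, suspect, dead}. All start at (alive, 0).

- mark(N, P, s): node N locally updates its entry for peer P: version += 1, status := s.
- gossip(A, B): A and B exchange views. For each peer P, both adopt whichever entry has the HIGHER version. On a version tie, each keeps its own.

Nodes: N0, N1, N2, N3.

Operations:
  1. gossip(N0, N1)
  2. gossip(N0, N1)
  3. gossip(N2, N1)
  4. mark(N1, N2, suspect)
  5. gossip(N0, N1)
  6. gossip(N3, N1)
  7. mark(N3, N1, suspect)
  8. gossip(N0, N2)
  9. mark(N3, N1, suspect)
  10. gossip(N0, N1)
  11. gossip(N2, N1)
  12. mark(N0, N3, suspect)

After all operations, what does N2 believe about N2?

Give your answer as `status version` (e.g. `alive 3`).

Op 1: gossip N0<->N1 -> N0.N0=(alive,v0) N0.N1=(alive,v0) N0.N2=(alive,v0) N0.N3=(alive,v0) | N1.N0=(alive,v0) N1.N1=(alive,v0) N1.N2=(alive,v0) N1.N3=(alive,v0)
Op 2: gossip N0<->N1 -> N0.N0=(alive,v0) N0.N1=(alive,v0) N0.N2=(alive,v0) N0.N3=(alive,v0) | N1.N0=(alive,v0) N1.N1=(alive,v0) N1.N2=(alive,v0) N1.N3=(alive,v0)
Op 3: gossip N2<->N1 -> N2.N0=(alive,v0) N2.N1=(alive,v0) N2.N2=(alive,v0) N2.N3=(alive,v0) | N1.N0=(alive,v0) N1.N1=(alive,v0) N1.N2=(alive,v0) N1.N3=(alive,v0)
Op 4: N1 marks N2=suspect -> (suspect,v1)
Op 5: gossip N0<->N1 -> N0.N0=(alive,v0) N0.N1=(alive,v0) N0.N2=(suspect,v1) N0.N3=(alive,v0) | N1.N0=(alive,v0) N1.N1=(alive,v0) N1.N2=(suspect,v1) N1.N3=(alive,v0)
Op 6: gossip N3<->N1 -> N3.N0=(alive,v0) N3.N1=(alive,v0) N3.N2=(suspect,v1) N3.N3=(alive,v0) | N1.N0=(alive,v0) N1.N1=(alive,v0) N1.N2=(suspect,v1) N1.N3=(alive,v0)
Op 7: N3 marks N1=suspect -> (suspect,v1)
Op 8: gossip N0<->N2 -> N0.N0=(alive,v0) N0.N1=(alive,v0) N0.N2=(suspect,v1) N0.N3=(alive,v0) | N2.N0=(alive,v0) N2.N1=(alive,v0) N2.N2=(suspect,v1) N2.N3=(alive,v0)
Op 9: N3 marks N1=suspect -> (suspect,v2)
Op 10: gossip N0<->N1 -> N0.N0=(alive,v0) N0.N1=(alive,v0) N0.N2=(suspect,v1) N0.N3=(alive,v0) | N1.N0=(alive,v0) N1.N1=(alive,v0) N1.N2=(suspect,v1) N1.N3=(alive,v0)
Op 11: gossip N2<->N1 -> N2.N0=(alive,v0) N2.N1=(alive,v0) N2.N2=(suspect,v1) N2.N3=(alive,v0) | N1.N0=(alive,v0) N1.N1=(alive,v0) N1.N2=(suspect,v1) N1.N3=(alive,v0)
Op 12: N0 marks N3=suspect -> (suspect,v1)

Answer: suspect 1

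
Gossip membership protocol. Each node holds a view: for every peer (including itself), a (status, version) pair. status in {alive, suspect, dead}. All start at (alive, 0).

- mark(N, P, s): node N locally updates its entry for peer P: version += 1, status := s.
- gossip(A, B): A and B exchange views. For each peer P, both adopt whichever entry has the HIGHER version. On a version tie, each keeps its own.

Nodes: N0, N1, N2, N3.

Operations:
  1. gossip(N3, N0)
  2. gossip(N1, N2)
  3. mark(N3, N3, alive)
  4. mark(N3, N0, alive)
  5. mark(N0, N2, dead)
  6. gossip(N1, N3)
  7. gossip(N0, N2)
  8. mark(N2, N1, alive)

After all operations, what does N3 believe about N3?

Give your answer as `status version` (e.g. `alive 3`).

Answer: alive 1

Derivation:
Op 1: gossip N3<->N0 -> N3.N0=(alive,v0) N3.N1=(alive,v0) N3.N2=(alive,v0) N3.N3=(alive,v0) | N0.N0=(alive,v0) N0.N1=(alive,v0) N0.N2=(alive,v0) N0.N3=(alive,v0)
Op 2: gossip N1<->N2 -> N1.N0=(alive,v0) N1.N1=(alive,v0) N1.N2=(alive,v0) N1.N3=(alive,v0) | N2.N0=(alive,v0) N2.N1=(alive,v0) N2.N2=(alive,v0) N2.N3=(alive,v0)
Op 3: N3 marks N3=alive -> (alive,v1)
Op 4: N3 marks N0=alive -> (alive,v1)
Op 5: N0 marks N2=dead -> (dead,v1)
Op 6: gossip N1<->N3 -> N1.N0=(alive,v1) N1.N1=(alive,v0) N1.N2=(alive,v0) N1.N3=(alive,v1) | N3.N0=(alive,v1) N3.N1=(alive,v0) N3.N2=(alive,v0) N3.N3=(alive,v1)
Op 7: gossip N0<->N2 -> N0.N0=(alive,v0) N0.N1=(alive,v0) N0.N2=(dead,v1) N0.N3=(alive,v0) | N2.N0=(alive,v0) N2.N1=(alive,v0) N2.N2=(dead,v1) N2.N3=(alive,v0)
Op 8: N2 marks N1=alive -> (alive,v1)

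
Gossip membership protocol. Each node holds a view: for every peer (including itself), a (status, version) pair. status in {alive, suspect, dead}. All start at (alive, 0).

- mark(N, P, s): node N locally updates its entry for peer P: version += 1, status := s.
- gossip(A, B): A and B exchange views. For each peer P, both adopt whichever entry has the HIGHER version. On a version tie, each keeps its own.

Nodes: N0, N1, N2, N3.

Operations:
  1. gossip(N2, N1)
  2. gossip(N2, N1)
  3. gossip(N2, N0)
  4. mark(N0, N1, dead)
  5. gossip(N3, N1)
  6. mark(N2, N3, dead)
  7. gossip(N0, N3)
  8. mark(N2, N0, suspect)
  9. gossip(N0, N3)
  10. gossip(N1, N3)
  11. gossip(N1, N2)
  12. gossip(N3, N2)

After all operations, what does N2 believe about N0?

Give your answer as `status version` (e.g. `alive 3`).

Answer: suspect 1

Derivation:
Op 1: gossip N2<->N1 -> N2.N0=(alive,v0) N2.N1=(alive,v0) N2.N2=(alive,v0) N2.N3=(alive,v0) | N1.N0=(alive,v0) N1.N1=(alive,v0) N1.N2=(alive,v0) N1.N3=(alive,v0)
Op 2: gossip N2<->N1 -> N2.N0=(alive,v0) N2.N1=(alive,v0) N2.N2=(alive,v0) N2.N3=(alive,v0) | N1.N0=(alive,v0) N1.N1=(alive,v0) N1.N2=(alive,v0) N1.N3=(alive,v0)
Op 3: gossip N2<->N0 -> N2.N0=(alive,v0) N2.N1=(alive,v0) N2.N2=(alive,v0) N2.N3=(alive,v0) | N0.N0=(alive,v0) N0.N1=(alive,v0) N0.N2=(alive,v0) N0.N3=(alive,v0)
Op 4: N0 marks N1=dead -> (dead,v1)
Op 5: gossip N3<->N1 -> N3.N0=(alive,v0) N3.N1=(alive,v0) N3.N2=(alive,v0) N3.N3=(alive,v0) | N1.N0=(alive,v0) N1.N1=(alive,v0) N1.N2=(alive,v0) N1.N3=(alive,v0)
Op 6: N2 marks N3=dead -> (dead,v1)
Op 7: gossip N0<->N3 -> N0.N0=(alive,v0) N0.N1=(dead,v1) N0.N2=(alive,v0) N0.N3=(alive,v0) | N3.N0=(alive,v0) N3.N1=(dead,v1) N3.N2=(alive,v0) N3.N3=(alive,v0)
Op 8: N2 marks N0=suspect -> (suspect,v1)
Op 9: gossip N0<->N3 -> N0.N0=(alive,v0) N0.N1=(dead,v1) N0.N2=(alive,v0) N0.N3=(alive,v0) | N3.N0=(alive,v0) N3.N1=(dead,v1) N3.N2=(alive,v0) N3.N3=(alive,v0)
Op 10: gossip N1<->N3 -> N1.N0=(alive,v0) N1.N1=(dead,v1) N1.N2=(alive,v0) N1.N3=(alive,v0) | N3.N0=(alive,v0) N3.N1=(dead,v1) N3.N2=(alive,v0) N3.N3=(alive,v0)
Op 11: gossip N1<->N2 -> N1.N0=(suspect,v1) N1.N1=(dead,v1) N1.N2=(alive,v0) N1.N3=(dead,v1) | N2.N0=(suspect,v1) N2.N1=(dead,v1) N2.N2=(alive,v0) N2.N3=(dead,v1)
Op 12: gossip N3<->N2 -> N3.N0=(suspect,v1) N3.N1=(dead,v1) N3.N2=(alive,v0) N3.N3=(dead,v1) | N2.N0=(suspect,v1) N2.N1=(dead,v1) N2.N2=(alive,v0) N2.N3=(dead,v1)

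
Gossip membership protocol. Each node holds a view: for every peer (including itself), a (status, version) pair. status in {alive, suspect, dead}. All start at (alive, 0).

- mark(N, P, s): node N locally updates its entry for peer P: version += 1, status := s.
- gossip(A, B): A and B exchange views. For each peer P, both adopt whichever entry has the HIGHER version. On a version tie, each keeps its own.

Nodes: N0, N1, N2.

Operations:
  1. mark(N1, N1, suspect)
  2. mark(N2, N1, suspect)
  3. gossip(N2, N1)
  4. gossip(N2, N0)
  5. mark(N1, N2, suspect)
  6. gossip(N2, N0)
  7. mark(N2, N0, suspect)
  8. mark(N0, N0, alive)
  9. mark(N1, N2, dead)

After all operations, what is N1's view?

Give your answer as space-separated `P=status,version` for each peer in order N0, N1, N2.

Op 1: N1 marks N1=suspect -> (suspect,v1)
Op 2: N2 marks N1=suspect -> (suspect,v1)
Op 3: gossip N2<->N1 -> N2.N0=(alive,v0) N2.N1=(suspect,v1) N2.N2=(alive,v0) | N1.N0=(alive,v0) N1.N1=(suspect,v1) N1.N2=(alive,v0)
Op 4: gossip N2<->N0 -> N2.N0=(alive,v0) N2.N1=(suspect,v1) N2.N2=(alive,v0) | N0.N0=(alive,v0) N0.N1=(suspect,v1) N0.N2=(alive,v0)
Op 5: N1 marks N2=suspect -> (suspect,v1)
Op 6: gossip N2<->N0 -> N2.N0=(alive,v0) N2.N1=(suspect,v1) N2.N2=(alive,v0) | N0.N0=(alive,v0) N0.N1=(suspect,v1) N0.N2=(alive,v0)
Op 7: N2 marks N0=suspect -> (suspect,v1)
Op 8: N0 marks N0=alive -> (alive,v1)
Op 9: N1 marks N2=dead -> (dead,v2)

Answer: N0=alive,0 N1=suspect,1 N2=dead,2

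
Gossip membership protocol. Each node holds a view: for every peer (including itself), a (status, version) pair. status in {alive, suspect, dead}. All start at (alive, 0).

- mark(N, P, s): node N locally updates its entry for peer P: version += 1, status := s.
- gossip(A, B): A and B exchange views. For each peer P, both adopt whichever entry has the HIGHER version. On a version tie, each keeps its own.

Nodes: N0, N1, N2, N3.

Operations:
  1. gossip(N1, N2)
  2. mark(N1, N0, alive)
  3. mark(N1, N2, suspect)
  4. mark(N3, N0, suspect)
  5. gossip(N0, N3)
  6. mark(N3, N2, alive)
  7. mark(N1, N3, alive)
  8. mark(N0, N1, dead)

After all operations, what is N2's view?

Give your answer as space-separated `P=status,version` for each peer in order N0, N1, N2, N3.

Answer: N0=alive,0 N1=alive,0 N2=alive,0 N3=alive,0

Derivation:
Op 1: gossip N1<->N2 -> N1.N0=(alive,v0) N1.N1=(alive,v0) N1.N2=(alive,v0) N1.N3=(alive,v0) | N2.N0=(alive,v0) N2.N1=(alive,v0) N2.N2=(alive,v0) N2.N3=(alive,v0)
Op 2: N1 marks N0=alive -> (alive,v1)
Op 3: N1 marks N2=suspect -> (suspect,v1)
Op 4: N3 marks N0=suspect -> (suspect,v1)
Op 5: gossip N0<->N3 -> N0.N0=(suspect,v1) N0.N1=(alive,v0) N0.N2=(alive,v0) N0.N3=(alive,v0) | N3.N0=(suspect,v1) N3.N1=(alive,v0) N3.N2=(alive,v0) N3.N3=(alive,v0)
Op 6: N3 marks N2=alive -> (alive,v1)
Op 7: N1 marks N3=alive -> (alive,v1)
Op 8: N0 marks N1=dead -> (dead,v1)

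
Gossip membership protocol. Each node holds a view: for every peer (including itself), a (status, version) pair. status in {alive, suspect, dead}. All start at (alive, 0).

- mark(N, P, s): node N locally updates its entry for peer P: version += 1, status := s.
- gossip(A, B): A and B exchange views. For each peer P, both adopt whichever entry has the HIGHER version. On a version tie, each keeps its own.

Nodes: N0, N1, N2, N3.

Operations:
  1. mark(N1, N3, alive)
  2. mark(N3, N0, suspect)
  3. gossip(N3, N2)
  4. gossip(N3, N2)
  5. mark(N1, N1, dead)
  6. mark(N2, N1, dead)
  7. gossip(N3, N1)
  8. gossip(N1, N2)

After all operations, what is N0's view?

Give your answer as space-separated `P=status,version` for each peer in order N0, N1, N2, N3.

Op 1: N1 marks N3=alive -> (alive,v1)
Op 2: N3 marks N0=suspect -> (suspect,v1)
Op 3: gossip N3<->N2 -> N3.N0=(suspect,v1) N3.N1=(alive,v0) N3.N2=(alive,v0) N3.N3=(alive,v0) | N2.N0=(suspect,v1) N2.N1=(alive,v0) N2.N2=(alive,v0) N2.N3=(alive,v0)
Op 4: gossip N3<->N2 -> N3.N0=(suspect,v1) N3.N1=(alive,v0) N3.N2=(alive,v0) N3.N3=(alive,v0) | N2.N0=(suspect,v1) N2.N1=(alive,v0) N2.N2=(alive,v0) N2.N3=(alive,v0)
Op 5: N1 marks N1=dead -> (dead,v1)
Op 6: N2 marks N1=dead -> (dead,v1)
Op 7: gossip N3<->N1 -> N3.N0=(suspect,v1) N3.N1=(dead,v1) N3.N2=(alive,v0) N3.N3=(alive,v1) | N1.N0=(suspect,v1) N1.N1=(dead,v1) N1.N2=(alive,v0) N1.N3=(alive,v1)
Op 8: gossip N1<->N2 -> N1.N0=(suspect,v1) N1.N1=(dead,v1) N1.N2=(alive,v0) N1.N3=(alive,v1) | N2.N0=(suspect,v1) N2.N1=(dead,v1) N2.N2=(alive,v0) N2.N3=(alive,v1)

Answer: N0=alive,0 N1=alive,0 N2=alive,0 N3=alive,0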